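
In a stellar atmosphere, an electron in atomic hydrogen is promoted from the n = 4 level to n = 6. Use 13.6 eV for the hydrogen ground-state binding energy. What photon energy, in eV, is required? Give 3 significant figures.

E_6 = −13.60/36 = −0.3778 eV and E_4 = −13.60/16 = −0.8500 eV.
The photon energy is |E_6 − E_4| = 0.472 eV.

0.472 eV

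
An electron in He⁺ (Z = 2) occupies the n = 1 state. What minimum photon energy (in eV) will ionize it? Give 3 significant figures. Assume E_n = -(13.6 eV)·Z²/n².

E_n = −13.6 Z²/n² = −54.40/n² eV for Z = 2.
E_1 = −54.40/1 = −54.4 eV, so ionization (to E = 0) requires 54.4 eV.

54.4 eV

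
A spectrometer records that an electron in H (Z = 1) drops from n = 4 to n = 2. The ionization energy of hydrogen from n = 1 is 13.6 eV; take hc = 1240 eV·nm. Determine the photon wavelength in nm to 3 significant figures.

ΔE = 13.60 × (1/2² − 1/4²) = 13.60 × 0.1875 = 2.550 eV.
λ = hc/ΔE = 1240 / 2.550 = 486 nm.
This line belongs to the Balmer series.

486 nm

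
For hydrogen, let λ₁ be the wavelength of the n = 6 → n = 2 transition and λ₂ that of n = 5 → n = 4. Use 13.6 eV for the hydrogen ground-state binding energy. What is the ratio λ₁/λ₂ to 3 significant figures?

λ ∝ 1/ΔE ∝ 1/(1/n_f² − 1/n_i²), and the Z² and hc factors cancel in the ratio.
λ₁/λ₂ = (1/4² − 1/5²)/(1/2² − 1/6²) = 0.02250/0.2222 = 0.101.

0.101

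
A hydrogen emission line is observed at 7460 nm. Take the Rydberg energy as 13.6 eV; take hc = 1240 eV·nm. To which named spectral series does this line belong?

ΔE = 1240/7460 = 0.1662 eV.
This matches 13.6 × (1/5² − 1/6²), so n_f = 5: the Pfund series.

Pfund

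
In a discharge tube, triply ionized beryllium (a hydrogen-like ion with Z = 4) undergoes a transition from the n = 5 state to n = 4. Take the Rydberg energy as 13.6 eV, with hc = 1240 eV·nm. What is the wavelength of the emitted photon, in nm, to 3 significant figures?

For Z = 4 the level energies scale as Z², so the effective Rydberg energy is 13.6 × 16 = 217.6 eV.
ΔE = 217.6 × (1/4² − 1/5²) = 217.6 × 0.02250 = 4.896 eV.
λ = hc/ΔE = 1240 / 4.896 = 253 nm.

253 nm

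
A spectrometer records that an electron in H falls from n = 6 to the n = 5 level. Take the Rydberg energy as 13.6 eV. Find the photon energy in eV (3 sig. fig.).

E_6 = −13.60/36 = −0.3778 eV and E_5 = −13.60/25 = −0.5440 eV.
The photon energy is |E_6 − E_5| = 0.166 eV.

0.166 eV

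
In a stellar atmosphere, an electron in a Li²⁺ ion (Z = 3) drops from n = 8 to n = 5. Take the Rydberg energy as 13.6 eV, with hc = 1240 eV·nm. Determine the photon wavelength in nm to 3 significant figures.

416 nm

For Z = 3 the level energies scale as Z², so the effective Rydberg energy is 13.6 × 9 = 122.4 eV.
ΔE = 122.4 × (1/5² − 1/8²) = 122.4 × 0.02438 = 2.984 eV.
λ = hc/ΔE = 1240 / 2.984 = 416 nm.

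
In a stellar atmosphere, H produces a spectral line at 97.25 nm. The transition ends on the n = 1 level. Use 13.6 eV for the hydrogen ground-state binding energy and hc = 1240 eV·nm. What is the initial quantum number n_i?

n_i = 4

The photon energy is ΔE = hc/λ = 1240 / 97.25 = 12.75 eV.
With Z = 1, ΔE = 13.60 × (1/n_f² − 1/n_i²), so 1/n_f² − 1/n_i² = 0.9375.
With n_f = 1: 1/n_i² = 1/1 − 0.9375 = 0.06245, so n_i ≈ 4.00.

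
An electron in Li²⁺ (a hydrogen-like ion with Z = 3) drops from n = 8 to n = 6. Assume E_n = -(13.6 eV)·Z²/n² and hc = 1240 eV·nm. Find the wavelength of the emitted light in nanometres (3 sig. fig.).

For Z = 3 the level energies scale as Z², so the effective Rydberg energy is 13.6 × 9 = 122.4 eV.
ΔE = 122.4 × (1/6² − 1/8²) = 122.4 × 0.01215 = 1.488 eV.
λ = hc/ΔE = 1240 / 1.488 = 834 nm.

834 nm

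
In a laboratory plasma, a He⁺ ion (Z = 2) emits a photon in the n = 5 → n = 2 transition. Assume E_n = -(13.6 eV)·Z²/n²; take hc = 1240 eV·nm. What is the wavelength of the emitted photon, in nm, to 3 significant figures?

For Z = 2 the level energies scale as Z², so the effective Rydberg energy is 13.6 × 4 = 54.40 eV.
ΔE = 54.40 × (1/2² − 1/5²) = 54.40 × 0.2100 = 11.42 eV.
λ = hc/ΔE = 1240 / 11.42 = 109 nm.

109 nm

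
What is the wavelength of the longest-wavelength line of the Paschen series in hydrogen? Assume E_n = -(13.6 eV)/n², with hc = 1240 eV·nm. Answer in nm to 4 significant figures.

The Paschen series terminates on n_f = 3; the first line has n_i = 3+1 = 4.
ΔE = 13.60 × (1/3² − 1/4²) = 0.6611 eV.
λ = 1240 / 0.6611 = 1876 nm.

1876 nm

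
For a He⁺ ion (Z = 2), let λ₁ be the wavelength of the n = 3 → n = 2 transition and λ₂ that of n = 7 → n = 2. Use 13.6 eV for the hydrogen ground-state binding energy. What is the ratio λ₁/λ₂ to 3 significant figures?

1.65

λ ∝ 1/ΔE ∝ 1/(1/n_f² − 1/n_i²), and the Z² and hc factors cancel in the ratio.
λ₁/λ₂ = (1/2² − 1/7²)/(1/2² − 1/3²) = 0.2296/0.1389 = 1.65.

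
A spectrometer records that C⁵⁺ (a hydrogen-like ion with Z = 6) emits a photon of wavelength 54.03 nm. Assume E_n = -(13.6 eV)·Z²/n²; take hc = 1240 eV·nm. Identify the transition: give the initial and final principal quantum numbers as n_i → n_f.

n_i = 8, n_f = 4

The photon energy is ΔE = hc/λ = 1240 / 54.03 = 22.95 eV.
With Z = 6, ΔE = 489.6 × (1/n_f² − 1/n_i²), so 1/n_f² − 1/n_i² = 0.04688.
Trying n_f = 4 gives 1/n_i² = 0.01562, i.e. n_i ≈ 8; this pair matches.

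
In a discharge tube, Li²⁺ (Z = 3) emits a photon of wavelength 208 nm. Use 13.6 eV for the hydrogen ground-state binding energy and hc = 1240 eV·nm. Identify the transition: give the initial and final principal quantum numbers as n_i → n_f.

n_i = 4, n_f = 3

The photon energy is ΔE = hc/λ = 1240 / 208 = 5.962 eV.
With Z = 3, ΔE = 122.4 × (1/n_f² − 1/n_i²), so 1/n_f² − 1/n_i² = 0.04871.
Trying n_f = 3 gives 1/n_i² = 0.06241, i.e. n_i ≈ 4; this pair matches.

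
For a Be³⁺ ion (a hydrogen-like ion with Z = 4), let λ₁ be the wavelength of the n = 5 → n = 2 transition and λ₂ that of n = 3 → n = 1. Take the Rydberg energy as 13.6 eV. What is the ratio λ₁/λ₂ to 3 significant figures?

4.23

λ ∝ 1/ΔE ∝ 1/(1/n_f² − 1/n_i²), and the Z² and hc factors cancel in the ratio.
λ₁/λ₂ = (1/1² − 1/3²)/(1/2² − 1/5²) = 0.8889/0.2100 = 4.23.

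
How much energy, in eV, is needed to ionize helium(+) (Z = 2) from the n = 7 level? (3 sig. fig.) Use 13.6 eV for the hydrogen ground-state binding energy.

E_n = −13.6 Z²/n² = −54.40/n² eV for Z = 2.
E_7 = −54.40/49 = −1.11 eV, so ionization (to E = 0) requires 1.11 eV.

1.11 eV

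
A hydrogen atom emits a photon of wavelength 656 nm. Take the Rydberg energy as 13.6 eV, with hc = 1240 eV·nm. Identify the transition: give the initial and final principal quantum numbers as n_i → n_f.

n_i = 3, n_f = 2

The photon energy is ΔE = hc/λ = 1240 / 656 = 1.890 eV.
With Z = 1, ΔE = 13.60 × (1/n_f² − 1/n_i²), so 1/n_f² − 1/n_i² = 0.1390.
Trying n_f = 2 gives 1/n_i² = 0.1110, i.e. n_i ≈ 3; this pair matches.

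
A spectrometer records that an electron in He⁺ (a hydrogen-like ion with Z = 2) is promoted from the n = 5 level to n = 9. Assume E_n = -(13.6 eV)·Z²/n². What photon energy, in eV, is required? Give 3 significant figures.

The Bohr energies scale as Z², so for Z = 2: E_n = −54.40/n² eV.
E_9 = −54.40/81 = −0.6716 eV and E_5 = −54.40/25 = −2.176 eV.
The photon energy is |E_9 − E_5| = 1.50 eV.

1.50 eV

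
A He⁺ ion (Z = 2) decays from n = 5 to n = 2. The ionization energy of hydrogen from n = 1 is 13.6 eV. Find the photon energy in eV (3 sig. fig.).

The Bohr energies scale as Z², so for Z = 2: E_n = −54.40/n² eV.
E_5 = −54.40/25 = −2.176 eV and E_2 = −54.40/4 = −13.60 eV.
The photon energy is |E_5 − E_2| = 11.4 eV.

11.4 eV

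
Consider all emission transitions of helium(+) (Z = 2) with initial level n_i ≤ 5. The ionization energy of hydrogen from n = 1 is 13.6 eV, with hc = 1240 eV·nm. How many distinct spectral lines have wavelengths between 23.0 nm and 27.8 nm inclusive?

Enumerate all n_i → n_f pairs with 1 ≤ n_f < n_i ≤ 5 and compute λ = 1240 / [13.6·4·(1/n_f² − 1/n_i²)].
Lines falling in [23.0, 27.8] nm: 5→1 (23.74 nm), 4→1 (24.31 nm), 3→1 (25.64 nm).

3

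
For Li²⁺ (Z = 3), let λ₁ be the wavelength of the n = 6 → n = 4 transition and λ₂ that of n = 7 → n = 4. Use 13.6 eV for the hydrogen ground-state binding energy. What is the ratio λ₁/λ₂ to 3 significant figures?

1.21

λ ∝ 1/ΔE ∝ 1/(1/n_f² − 1/n_i²), and the Z² and hc factors cancel in the ratio.
λ₁/λ₂ = (1/4² − 1/7²)/(1/4² − 1/6²) = 0.04209/0.03472 = 1.21.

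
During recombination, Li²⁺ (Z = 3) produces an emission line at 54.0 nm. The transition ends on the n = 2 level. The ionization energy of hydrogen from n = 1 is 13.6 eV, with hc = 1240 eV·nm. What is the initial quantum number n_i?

The photon energy is ΔE = hc/λ = 1240 / 54.0 = 22.96 eV.
With Z = 3, ΔE = 122.4 × (1/n_f² − 1/n_i²), so 1/n_f² − 1/n_i² = 0.1876.
With n_f = 2: 1/n_i² = 1/4 − 0.1876 = 0.06239, so n_i ≈ 4.00.

n_i = 4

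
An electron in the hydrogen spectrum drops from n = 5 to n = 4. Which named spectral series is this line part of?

The series is set by the lower level: n_f = 4 is the Brackett series.

Brackett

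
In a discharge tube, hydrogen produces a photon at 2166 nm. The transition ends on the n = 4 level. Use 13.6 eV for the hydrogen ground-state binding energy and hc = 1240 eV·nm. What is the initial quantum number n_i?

n_i = 7

The photon energy is ΔE = hc/λ = 1240 / 2166 = 0.5725 eV.
With Z = 1, ΔE = 13.60 × (1/n_f² − 1/n_i²), so 1/n_f² − 1/n_i² = 0.04209.
With n_f = 4: 1/n_i² = 1/16 − 0.04209 = 0.02041, so n_i ≈ 7.00.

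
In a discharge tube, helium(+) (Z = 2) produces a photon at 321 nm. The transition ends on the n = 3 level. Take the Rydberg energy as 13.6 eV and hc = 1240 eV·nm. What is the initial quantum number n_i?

The photon energy is ΔE = hc/λ = 1240 / 321 = 3.863 eV.
With Z = 2, ΔE = 54.40 × (1/n_f² − 1/n_i²), so 1/n_f² − 1/n_i² = 0.07101.
With n_f = 3: 1/n_i² = 1/9 − 0.07101 = 0.04010, so n_i ≈ 4.99.

n_i = 5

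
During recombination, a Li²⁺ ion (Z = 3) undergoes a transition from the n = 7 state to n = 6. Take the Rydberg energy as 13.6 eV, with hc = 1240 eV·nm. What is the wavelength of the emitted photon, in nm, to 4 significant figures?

1375 nm

For Z = 3 the level energies scale as Z², so the effective Rydberg energy is 13.6 × 9 = 122.4 eV.
ΔE = 122.4 × (1/6² − 1/7²) = 122.4 × 0.007370 = 0.9020 eV.
λ = hc/ΔE = 1240 / 0.9020 = 1375 nm.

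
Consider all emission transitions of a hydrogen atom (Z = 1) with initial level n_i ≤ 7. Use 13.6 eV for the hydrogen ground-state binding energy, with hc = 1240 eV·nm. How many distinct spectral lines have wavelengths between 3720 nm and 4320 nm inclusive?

1

Enumerate all n_i → n_f pairs with 1 ≤ n_f < n_i ≤ 7 and compute λ = 1240 / [13.6·1·(1/n_f² − 1/n_i²)].
Lines falling in [3720, 4320] nm: 5→4 (4052 nm).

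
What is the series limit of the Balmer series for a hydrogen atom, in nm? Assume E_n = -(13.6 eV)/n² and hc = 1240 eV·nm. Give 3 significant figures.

The Balmer series has lower level n_f = 2; the series limit corresponds to n_i → ∞.
ΔE_max = 13.6 × 1 / 2² = 3.400 eV.
λ_min = 1240 / 3.400 = 365 nm.

365 nm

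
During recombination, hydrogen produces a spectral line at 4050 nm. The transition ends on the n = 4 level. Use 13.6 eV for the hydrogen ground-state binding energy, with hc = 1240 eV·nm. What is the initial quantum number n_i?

The photon energy is ΔE = hc/λ = 1240 / 4050 = 0.3062 eV.
With Z = 1, ΔE = 13.60 × (1/n_f² − 1/n_i²), so 1/n_f² − 1/n_i² = 0.02251.
With n_f = 4: 1/n_i² = 1/16 − 0.02251 = 0.03999, so n_i ≈ 5.00.

n_i = 5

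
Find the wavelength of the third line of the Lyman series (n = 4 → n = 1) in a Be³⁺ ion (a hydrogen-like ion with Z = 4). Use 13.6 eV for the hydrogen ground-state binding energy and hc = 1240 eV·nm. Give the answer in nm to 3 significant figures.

6.08 nm

The Lyman series terminates on n_f = 1; the third line has n_i = 1+3 = 4.
ΔE = 217.6 × (1/1² − 1/4²) = 204.0 eV.
λ = 1240 / 204.0 = 6.08 nm.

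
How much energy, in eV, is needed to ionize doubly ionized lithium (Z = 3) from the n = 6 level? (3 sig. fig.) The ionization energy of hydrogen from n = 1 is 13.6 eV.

3.40 eV

E_n = −13.6 Z²/n² = −122.4/n² eV for Z = 3.
E_6 = −122.4/36 = −3.40 eV, so ionization (to E = 0) requires 3.40 eV.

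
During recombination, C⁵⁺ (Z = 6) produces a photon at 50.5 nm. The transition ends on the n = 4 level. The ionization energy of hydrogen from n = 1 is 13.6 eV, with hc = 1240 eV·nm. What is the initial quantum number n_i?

The photon energy is ΔE = hc/λ = 1240 / 50.5 = 24.55 eV.
With Z = 6, ΔE = 489.6 × (1/n_f² − 1/n_i²), so 1/n_f² − 1/n_i² = 0.05015.
With n_f = 4: 1/n_i² = 1/16 − 0.05015 = 0.01235, so n_i ≈ 9.00.

n_i = 9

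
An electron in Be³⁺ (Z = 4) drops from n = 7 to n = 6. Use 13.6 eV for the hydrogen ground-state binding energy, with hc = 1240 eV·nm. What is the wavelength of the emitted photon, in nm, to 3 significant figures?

773 nm

For Z = 4 the level energies scale as Z², so the effective Rydberg energy is 13.6 × 16 = 217.6 eV.
ΔE = 217.6 × (1/6² − 1/7²) = 217.6 × 0.007370 = 1.604 eV.
λ = hc/ΔE = 1240 / 1.604 = 773 nm.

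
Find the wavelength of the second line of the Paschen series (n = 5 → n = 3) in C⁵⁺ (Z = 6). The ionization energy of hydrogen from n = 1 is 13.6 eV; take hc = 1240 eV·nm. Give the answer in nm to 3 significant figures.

The Paschen series terminates on n_f = 3; the second line has n_i = 3+2 = 5.
ΔE = 489.6 × (1/3² − 1/5²) = 34.82 eV.
λ = 1240 / 34.82 = 35.6 nm.

35.6 nm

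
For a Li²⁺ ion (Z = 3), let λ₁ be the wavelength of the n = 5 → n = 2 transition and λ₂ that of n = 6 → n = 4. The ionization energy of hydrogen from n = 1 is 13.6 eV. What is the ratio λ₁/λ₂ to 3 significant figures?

λ ∝ 1/ΔE ∝ 1/(1/n_f² − 1/n_i²), and the Z² and hc factors cancel in the ratio.
λ₁/λ₂ = (1/4² − 1/6²)/(1/2² − 1/5²) = 0.03472/0.2100 = 0.165.

0.165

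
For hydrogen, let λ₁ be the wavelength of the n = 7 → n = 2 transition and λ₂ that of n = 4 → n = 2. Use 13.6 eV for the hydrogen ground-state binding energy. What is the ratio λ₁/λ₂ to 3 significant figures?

λ ∝ 1/ΔE ∝ 1/(1/n_f² − 1/n_i²), and the Z² and hc factors cancel in the ratio.
λ₁/λ₂ = (1/2² − 1/4²)/(1/2² − 1/7²) = 0.1875/0.2296 = 0.817.

0.817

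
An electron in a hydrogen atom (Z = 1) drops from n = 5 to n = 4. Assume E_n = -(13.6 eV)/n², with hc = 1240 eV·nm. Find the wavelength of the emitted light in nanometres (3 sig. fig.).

ΔE = 13.60 × (1/4² − 1/5²) = 13.60 × 0.02250 = 0.3060 eV.
λ = hc/ΔE = 1240 / 0.3060 = 4050 nm.
This line belongs to the Brackett series.

4050 nm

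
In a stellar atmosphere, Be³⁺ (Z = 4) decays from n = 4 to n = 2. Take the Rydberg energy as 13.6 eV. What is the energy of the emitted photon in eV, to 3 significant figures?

The Bohr energies scale as Z², so for Z = 4: E_n = −217.6/n² eV.
E_4 = −217.6/16 = −13.60 eV and E_2 = −217.6/4 = −54.40 eV.
The photon energy is |E_4 − E_2| = 40.8 eV.

40.8 eV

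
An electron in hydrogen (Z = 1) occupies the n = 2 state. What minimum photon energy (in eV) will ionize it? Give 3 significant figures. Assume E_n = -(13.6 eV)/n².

3.40 eV

E_2 = −13.60/4 = −3.40 eV, so ionization (to E = 0) requires 3.40 eV.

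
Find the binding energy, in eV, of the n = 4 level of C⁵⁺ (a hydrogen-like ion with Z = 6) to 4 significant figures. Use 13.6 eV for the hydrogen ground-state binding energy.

30.60 eV

E_n = −13.6 Z²/n² = −489.6/n² eV for Z = 6.
E_4 = −489.6/16 = −30.60 eV, so ionization (to E = 0) requires 30.60 eV.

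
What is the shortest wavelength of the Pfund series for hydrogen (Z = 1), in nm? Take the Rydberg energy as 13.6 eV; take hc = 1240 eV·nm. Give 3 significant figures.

The Pfund series has lower level n_f = 5; the series limit corresponds to n_i → ∞.
ΔE_max = 13.6 × 1 / 5² = 0.5440 eV.
λ_min = 1240 / 0.5440 = 2280 nm.

2280 nm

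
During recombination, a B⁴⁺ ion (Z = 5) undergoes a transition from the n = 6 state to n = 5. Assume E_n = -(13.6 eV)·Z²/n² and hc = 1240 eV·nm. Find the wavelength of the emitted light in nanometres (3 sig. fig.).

For Z = 5 the level energies scale as Z², so the effective Rydberg energy is 13.6 × 25 = 340.0 eV.
ΔE = 340.0 × (1/5² − 1/6²) = 340.0 × 0.01222 = 4.156 eV.
λ = hc/ΔE = 1240 / 4.156 = 298 nm.

298 nm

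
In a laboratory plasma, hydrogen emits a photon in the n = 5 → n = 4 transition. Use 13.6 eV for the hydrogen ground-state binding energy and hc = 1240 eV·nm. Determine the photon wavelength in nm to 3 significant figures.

ΔE = 13.60 × (1/4² − 1/5²) = 13.60 × 0.02250 = 0.3060 eV.
λ = hc/ΔE = 1240 / 0.3060 = 4050 nm.
This line belongs to the Brackett series.

4050 nm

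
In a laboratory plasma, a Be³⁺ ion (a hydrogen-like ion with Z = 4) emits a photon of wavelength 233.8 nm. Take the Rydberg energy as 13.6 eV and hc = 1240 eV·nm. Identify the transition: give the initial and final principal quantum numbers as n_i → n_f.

n_i = 8, n_f = 5

The photon energy is ΔE = hc/λ = 1240 / 233.8 = 5.304 eV.
With Z = 4, ΔE = 217.6 × (1/n_f² − 1/n_i²), so 1/n_f² − 1/n_i² = 0.02437.
Trying n_f = 5 gives 1/n_i² = 0.01563, i.e. n_i ≈ 8; this pair matches.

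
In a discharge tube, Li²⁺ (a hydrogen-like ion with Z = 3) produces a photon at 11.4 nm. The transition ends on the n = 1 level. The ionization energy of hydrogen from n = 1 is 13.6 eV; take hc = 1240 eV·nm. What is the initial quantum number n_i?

The photon energy is ΔE = hc/λ = 1240 / 11.4 = 108.8 eV.
With Z = 3, ΔE = 122.4 × (1/n_f² − 1/n_i²), so 1/n_f² − 1/n_i² = 0.8887.
With n_f = 1: 1/n_i² = 1/1 − 0.8887 = 0.1113, so n_i ≈ 3.00.

n_i = 3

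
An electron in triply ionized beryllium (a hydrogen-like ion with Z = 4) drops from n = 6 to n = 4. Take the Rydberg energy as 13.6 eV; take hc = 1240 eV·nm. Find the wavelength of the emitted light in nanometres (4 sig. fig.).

164.1 nm

For Z = 4 the level energies scale as Z², so the effective Rydberg energy is 13.6 × 16 = 217.6 eV.
ΔE = 217.6 × (1/4² − 1/6²) = 217.6 × 0.03472 = 7.556 eV.
λ = hc/ΔE = 1240 / 7.556 = 164.1 nm.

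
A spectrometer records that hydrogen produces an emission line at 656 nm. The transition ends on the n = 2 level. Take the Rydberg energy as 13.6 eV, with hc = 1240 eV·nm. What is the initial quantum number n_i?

The photon energy is ΔE = hc/λ = 1240 / 656 = 1.890 eV.
With Z = 1, ΔE = 13.60 × (1/n_f² − 1/n_i²), so 1/n_f² − 1/n_i² = 0.1390.
With n_f = 2: 1/n_i² = 1/4 − 0.1390 = 0.1110, so n_i ≈ 3.00.

n_i = 3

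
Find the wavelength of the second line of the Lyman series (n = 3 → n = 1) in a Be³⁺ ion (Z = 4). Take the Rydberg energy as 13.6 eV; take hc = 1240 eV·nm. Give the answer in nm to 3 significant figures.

6.41 nm

The Lyman series terminates on n_f = 1; the second line has n_i = 1+2 = 3.
ΔE = 217.6 × (1/1² − 1/3²) = 193.4 eV.
λ = 1240 / 193.4 = 6.41 nm.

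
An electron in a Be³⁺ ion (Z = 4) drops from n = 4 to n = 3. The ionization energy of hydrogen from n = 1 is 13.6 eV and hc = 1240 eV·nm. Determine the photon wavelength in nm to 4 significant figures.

For Z = 4 the level energies scale as Z², so the effective Rydberg energy is 13.6 × 16 = 217.6 eV.
ΔE = 217.6 × (1/3² − 1/4²) = 217.6 × 0.04861 = 10.58 eV.
λ = hc/ΔE = 1240 / 10.58 = 117.2 nm.

117.2 nm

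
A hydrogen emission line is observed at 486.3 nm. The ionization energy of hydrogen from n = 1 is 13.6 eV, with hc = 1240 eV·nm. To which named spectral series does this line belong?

ΔE = 1240/486.3 = 2.550 eV.
This matches 13.6 × (1/2² − 1/4²), so n_f = 2: the Balmer series.

Balmer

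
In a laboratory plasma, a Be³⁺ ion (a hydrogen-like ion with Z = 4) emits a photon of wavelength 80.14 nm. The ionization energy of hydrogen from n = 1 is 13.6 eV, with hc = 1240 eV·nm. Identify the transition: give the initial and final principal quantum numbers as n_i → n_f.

n_i = 5, n_f = 3

The photon energy is ΔE = hc/λ = 1240 / 80.14 = 15.47 eV.
With Z = 4, ΔE = 217.6 × (1/n_f² − 1/n_i²), so 1/n_f² − 1/n_i² = 0.07111.
Trying n_f = 3 gives 1/n_i² = 0.04000, i.e. n_i ≈ 5; this pair matches.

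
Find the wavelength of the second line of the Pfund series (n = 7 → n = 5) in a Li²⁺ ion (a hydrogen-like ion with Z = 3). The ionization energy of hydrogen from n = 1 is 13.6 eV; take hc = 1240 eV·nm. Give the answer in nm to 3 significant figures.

The Pfund series terminates on n_f = 5; the second line has n_i = 5+2 = 7.
ΔE = 122.4 × (1/5² − 1/7²) = 2.398 eV.
λ = 1240 / 2.398 = 517 nm.

517 nm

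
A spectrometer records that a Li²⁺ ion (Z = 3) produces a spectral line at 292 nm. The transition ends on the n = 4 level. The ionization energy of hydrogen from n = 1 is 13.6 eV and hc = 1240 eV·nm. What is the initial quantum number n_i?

The photon energy is ΔE = hc/λ = 1240 / 292 = 4.247 eV.
With Z = 3, ΔE = 122.4 × (1/n_f² − 1/n_i²), so 1/n_f² − 1/n_i² = 0.03469.
With n_f = 4: 1/n_i² = 1/16 − 0.03469 = 0.02781, so n_i ≈ 6.00.

n_i = 6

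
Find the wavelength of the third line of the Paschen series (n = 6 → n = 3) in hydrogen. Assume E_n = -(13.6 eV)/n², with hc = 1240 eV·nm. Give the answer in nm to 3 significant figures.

The Paschen series terminates on n_f = 3; the third line has n_i = 3+3 = 6.
ΔE = 13.60 × (1/3² − 1/6²) = 1.133 eV.
λ = 1240 / 1.133 = 1090 nm.

1090 nm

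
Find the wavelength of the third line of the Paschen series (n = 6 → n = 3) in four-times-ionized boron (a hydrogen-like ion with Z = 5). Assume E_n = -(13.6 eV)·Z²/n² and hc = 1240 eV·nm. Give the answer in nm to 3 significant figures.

The Paschen series terminates on n_f = 3; the third line has n_i = 3+3 = 6.
ΔE = 340.0 × (1/3² − 1/6²) = 28.33 eV.
λ = 1240 / 28.33 = 43.8 nm.

43.8 nm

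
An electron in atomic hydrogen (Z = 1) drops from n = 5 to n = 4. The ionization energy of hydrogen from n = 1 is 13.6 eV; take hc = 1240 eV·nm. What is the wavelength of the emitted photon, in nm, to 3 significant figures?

4050 nm

ΔE = 13.60 × (1/4² − 1/5²) = 13.60 × 0.02250 = 0.3060 eV.
λ = hc/ΔE = 1240 / 0.3060 = 4050 nm.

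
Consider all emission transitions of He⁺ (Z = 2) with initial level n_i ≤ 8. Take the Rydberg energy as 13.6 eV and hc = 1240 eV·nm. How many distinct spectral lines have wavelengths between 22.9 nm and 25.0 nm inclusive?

Enumerate all n_i → n_f pairs with 1 ≤ n_f < n_i ≤ 8 and compute λ = 1240 / [13.6·4·(1/n_f² − 1/n_i²)].
Lines falling in [22.9, 25.0] nm: 8→1 (23.16 nm), 7→1 (23.27 nm), 6→1 (23.45 nm), 5→1 (23.74 nm), 4→1 (24.31 nm).

5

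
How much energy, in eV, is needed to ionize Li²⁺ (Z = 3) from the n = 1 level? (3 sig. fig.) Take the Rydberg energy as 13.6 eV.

122 eV

E_n = −13.6 Z²/n² = −122.4/n² eV for Z = 3.
E_1 = −122.4/1 = −122 eV, so ionization (to E = 0) requires 122 eV.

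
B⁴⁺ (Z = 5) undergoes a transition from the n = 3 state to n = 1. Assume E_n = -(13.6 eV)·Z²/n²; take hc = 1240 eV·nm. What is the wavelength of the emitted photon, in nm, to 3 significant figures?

4.10 nm

For Z = 5 the level energies scale as Z², so the effective Rydberg energy is 13.6 × 25 = 340.0 eV.
ΔE = 340.0 × (1/1² − 1/3²) = 340.0 × 0.8889 = 302.2 eV.
λ = hc/ΔE = 1240 / 302.2 = 4.10 nm.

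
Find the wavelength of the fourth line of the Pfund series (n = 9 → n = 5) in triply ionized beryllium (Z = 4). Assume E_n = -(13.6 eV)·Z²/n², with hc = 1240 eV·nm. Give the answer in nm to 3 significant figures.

206 nm

The Pfund series terminates on n_f = 5; the fourth line has n_i = 5+4 = 9.
ΔE = 217.6 × (1/5² − 1/9²) = 6.018 eV.
λ = 1240 / 6.018 = 206 nm.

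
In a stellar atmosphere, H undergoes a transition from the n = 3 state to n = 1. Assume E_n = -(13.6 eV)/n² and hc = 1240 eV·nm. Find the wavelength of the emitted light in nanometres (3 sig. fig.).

103 nm

ΔE = 13.60 × (1/1² − 1/3²) = 13.60 × 0.8889 = 12.09 eV.
λ = hc/ΔE = 1240 / 12.09 = 103 nm.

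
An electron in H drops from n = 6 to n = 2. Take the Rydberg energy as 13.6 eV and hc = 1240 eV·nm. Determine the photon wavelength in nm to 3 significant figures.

410 nm

ΔE = 13.60 × (1/2² − 1/6²) = 13.60 × 0.2222 = 3.022 eV.
λ = hc/ΔE = 1240 / 3.022 = 410 nm.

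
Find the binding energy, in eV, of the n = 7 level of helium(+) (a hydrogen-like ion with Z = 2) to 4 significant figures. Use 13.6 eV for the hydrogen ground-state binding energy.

E_n = −13.6 Z²/n² = −54.40/n² eV for Z = 2.
E_7 = −54.40/49 = −1.110 eV, so ionization (to E = 0) requires 1.110 eV.

1.110 eV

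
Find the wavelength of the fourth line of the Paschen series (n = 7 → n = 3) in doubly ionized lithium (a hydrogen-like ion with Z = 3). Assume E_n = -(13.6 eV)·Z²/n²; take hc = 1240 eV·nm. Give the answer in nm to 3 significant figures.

The Paschen series terminates on n_f = 3; the fourth line has n_i = 3+4 = 7.
ΔE = 122.4 × (1/3² − 1/7²) = 11.10 eV.
λ = 1240 / 11.10 = 112 nm.

112 nm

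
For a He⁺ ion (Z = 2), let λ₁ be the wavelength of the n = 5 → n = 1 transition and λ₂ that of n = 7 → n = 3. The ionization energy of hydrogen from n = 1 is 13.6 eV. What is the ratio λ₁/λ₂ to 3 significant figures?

λ ∝ 1/ΔE ∝ 1/(1/n_f² − 1/n_i²), and the Z² and hc factors cancel in the ratio.
λ₁/λ₂ = (1/3² − 1/7²)/(1/1² − 1/5²) = 0.09070/0.9600 = 0.0945.

0.0945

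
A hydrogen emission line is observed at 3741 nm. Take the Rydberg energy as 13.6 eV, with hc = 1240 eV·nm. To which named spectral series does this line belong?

ΔE = 1240/3741 = 0.3315 eV.
This matches 13.6 × (1/5² − 1/8²), so n_f = 5: the Pfund series.

Pfund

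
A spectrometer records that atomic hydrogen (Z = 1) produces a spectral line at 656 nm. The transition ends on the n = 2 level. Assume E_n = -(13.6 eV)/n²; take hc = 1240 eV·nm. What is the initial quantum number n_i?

n_i = 3

The photon energy is ΔE = hc/λ = 1240 / 656 = 1.890 eV.
With Z = 1, ΔE = 13.60 × (1/n_f² − 1/n_i²), so 1/n_f² − 1/n_i² = 0.1390.
With n_f = 2: 1/n_i² = 1/4 − 0.1390 = 0.1110, so n_i ≈ 3.00.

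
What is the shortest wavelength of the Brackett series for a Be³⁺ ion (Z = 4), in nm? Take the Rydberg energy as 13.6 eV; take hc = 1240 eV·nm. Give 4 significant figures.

91.18 nm

The Brackett series has lower level n_f = 4; the series limit corresponds to n_i → ∞.
ΔE_max = 13.6 × 16 / 4² = 13.60 eV.
λ_min = 1240 / 13.60 = 91.18 nm.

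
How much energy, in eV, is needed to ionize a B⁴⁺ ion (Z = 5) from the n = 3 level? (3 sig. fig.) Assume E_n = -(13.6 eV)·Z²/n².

E_n = −13.6 Z²/n² = −340.0/n² eV for Z = 5.
E_3 = −340.0/9 = −37.8 eV, so ionization (to E = 0) requires 37.8 eV.

37.8 eV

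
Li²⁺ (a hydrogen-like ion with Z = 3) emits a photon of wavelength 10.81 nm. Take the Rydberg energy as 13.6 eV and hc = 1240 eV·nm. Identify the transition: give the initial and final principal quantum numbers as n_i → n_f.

n_i = 4, n_f = 1

The photon energy is ΔE = hc/λ = 1240 / 10.81 = 114.7 eV.
With Z = 3, ΔE = 122.4 × (1/n_f² − 1/n_i²), so 1/n_f² − 1/n_i² = 0.9372.
Trying n_f = 1 gives 1/n_i² = 0.06284, i.e. n_i ≈ 4; this pair matches.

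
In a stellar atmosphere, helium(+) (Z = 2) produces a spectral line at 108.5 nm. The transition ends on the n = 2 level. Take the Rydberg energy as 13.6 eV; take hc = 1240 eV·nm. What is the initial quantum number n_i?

The photon energy is ΔE = hc/λ = 1240 / 108.5 = 11.43 eV.
With Z = 2, ΔE = 54.40 × (1/n_f² − 1/n_i²), so 1/n_f² − 1/n_i² = 0.2101.
With n_f = 2: 1/n_i² = 1/4 − 0.2101 = 0.03992, so n_i ≈ 5.01.

n_i = 5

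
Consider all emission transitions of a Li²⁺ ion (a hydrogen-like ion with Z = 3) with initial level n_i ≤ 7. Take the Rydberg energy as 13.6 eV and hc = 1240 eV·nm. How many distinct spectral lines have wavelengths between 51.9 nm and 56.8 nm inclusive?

Enumerate all n_i → n_f pairs with 1 ≤ n_f < n_i ≤ 7 and compute λ = 1240 / [13.6·9·(1/n_f² − 1/n_i²)].
Lines falling in [51.9, 56.8] nm: 4→2 (54.03 nm).

1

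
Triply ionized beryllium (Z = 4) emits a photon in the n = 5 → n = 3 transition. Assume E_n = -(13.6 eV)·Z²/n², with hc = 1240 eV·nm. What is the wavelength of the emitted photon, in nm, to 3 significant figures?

For Z = 4 the level energies scale as Z², so the effective Rydberg energy is 13.6 × 16 = 217.6 eV.
ΔE = 217.6 × (1/3² − 1/5²) = 217.6 × 0.07111 = 15.47 eV.
λ = hc/ΔE = 1240 / 15.47 = 80.1 nm.

80.1 nm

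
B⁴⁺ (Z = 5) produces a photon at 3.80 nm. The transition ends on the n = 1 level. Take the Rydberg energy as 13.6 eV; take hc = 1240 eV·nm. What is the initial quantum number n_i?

n_i = 5

The photon energy is ΔE = hc/λ = 1240 / 3.80 = 326.3 eV.
With Z = 5, ΔE = 340.0 × (1/n_f² − 1/n_i²), so 1/n_f² − 1/n_i² = 0.9598.
With n_f = 1: 1/n_i² = 1/1 − 0.9598 = 0.04025, so n_i ≈ 4.98.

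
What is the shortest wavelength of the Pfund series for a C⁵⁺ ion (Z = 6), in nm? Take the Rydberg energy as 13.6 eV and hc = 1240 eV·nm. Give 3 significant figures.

The Pfund series has lower level n_f = 5; the series limit corresponds to n_i → ∞.
ΔE_max = 13.6 × 36 / 5² = 19.58 eV.
λ_min = 1240 / 19.58 = 63.3 nm.

63.3 nm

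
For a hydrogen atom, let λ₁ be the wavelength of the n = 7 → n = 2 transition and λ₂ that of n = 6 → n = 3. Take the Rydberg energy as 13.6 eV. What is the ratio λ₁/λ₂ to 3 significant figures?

0.363

λ ∝ 1/ΔE ∝ 1/(1/n_f² − 1/n_i²), and the Z² and hc factors cancel in the ratio.
λ₁/λ₂ = (1/3² − 1/6²)/(1/2² − 1/7²) = 0.08333/0.2296 = 0.363.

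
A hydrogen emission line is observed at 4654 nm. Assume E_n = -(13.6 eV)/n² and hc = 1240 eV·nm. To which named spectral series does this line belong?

ΔE = 1240/4654 = 0.2664 eV.
This matches 13.6 × (1/5² − 1/7²), so n_f = 5: the Pfund series.

Pfund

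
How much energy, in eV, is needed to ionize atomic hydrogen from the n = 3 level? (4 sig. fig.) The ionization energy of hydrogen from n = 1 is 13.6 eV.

1.511 eV

E_3 = −13.60/9 = −1.511 eV, so ionization (to E = 0) requires 1.511 eV.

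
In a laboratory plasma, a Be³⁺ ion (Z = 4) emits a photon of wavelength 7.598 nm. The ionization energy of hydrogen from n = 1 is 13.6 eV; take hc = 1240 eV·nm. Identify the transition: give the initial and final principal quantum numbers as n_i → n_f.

The photon energy is ΔE = hc/λ = 1240 / 7.598 = 163.2 eV.
With Z = 4, ΔE = 217.6 × (1/n_f² − 1/n_i²), so 1/n_f² − 1/n_i² = 0.7500.
Trying n_f = 1 gives 1/n_i² = 0.2500, i.e. n_i ≈ 2; this pair matches.

n_i = 2, n_f = 1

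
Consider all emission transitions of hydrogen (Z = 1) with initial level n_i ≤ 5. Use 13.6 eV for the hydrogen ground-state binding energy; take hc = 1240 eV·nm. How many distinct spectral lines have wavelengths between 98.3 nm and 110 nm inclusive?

Enumerate all n_i → n_f pairs with 1 ≤ n_f < n_i ≤ 5 and compute λ = 1240 / [13.6·1·(1/n_f² − 1/n_i²)].
Lines falling in [98.3, 110] nm: 3→1 (102.6 nm).

1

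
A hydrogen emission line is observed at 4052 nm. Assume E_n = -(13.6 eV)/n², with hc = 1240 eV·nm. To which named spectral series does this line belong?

ΔE = 1240/4052 = 0.3060 eV.
This matches 13.6 × (1/4² − 1/5²), so n_f = 4: the Brackett series.

Brackett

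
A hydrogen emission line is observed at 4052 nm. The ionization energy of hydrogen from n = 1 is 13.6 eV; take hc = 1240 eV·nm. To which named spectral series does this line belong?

ΔE = 1240/4052 = 0.3060 eV.
This matches 13.6 × (1/4² − 1/5²), so n_f = 4: the Brackett series.

Brackett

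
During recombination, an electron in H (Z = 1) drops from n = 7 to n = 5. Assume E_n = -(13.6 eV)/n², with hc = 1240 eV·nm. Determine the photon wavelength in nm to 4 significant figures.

4654 nm

ΔE = 13.60 × (1/5² − 1/7²) = 13.60 × 0.01959 = 0.2664 eV.
λ = hc/ΔE = 1240 / 0.2664 = 4654 nm.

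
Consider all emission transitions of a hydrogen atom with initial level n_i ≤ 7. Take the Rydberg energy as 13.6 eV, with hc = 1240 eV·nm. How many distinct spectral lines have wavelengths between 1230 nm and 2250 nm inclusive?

3

Enumerate all n_i → n_f pairs with 1 ≤ n_f < n_i ≤ 7 and compute λ = 1240 / [13.6·1·(1/n_f² − 1/n_i²)].
Lines falling in [1230, 2250] nm: 5→3 (1282 nm), 4→3 (1876 nm), 7→4 (2166 nm).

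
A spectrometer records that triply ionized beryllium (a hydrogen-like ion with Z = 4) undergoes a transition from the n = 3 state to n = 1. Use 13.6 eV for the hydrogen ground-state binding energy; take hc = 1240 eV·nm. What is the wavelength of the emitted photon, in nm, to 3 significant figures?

For Z = 4 the level energies scale as Z², so the effective Rydberg energy is 13.6 × 16 = 217.6 eV.
ΔE = 217.6 × (1/1² − 1/3²) = 217.6 × 0.8889 = 193.4 eV.
λ = hc/ΔE = 1240 / 193.4 = 6.41 nm.

6.41 nm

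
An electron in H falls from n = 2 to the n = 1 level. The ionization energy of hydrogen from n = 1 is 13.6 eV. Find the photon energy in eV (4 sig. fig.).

10.20 eV

E_2 = −13.60/4 = −3.400 eV and E_1 = −13.60/1 = −13.60 eV.
The photon energy is |E_2 − E_1| = 10.20 eV.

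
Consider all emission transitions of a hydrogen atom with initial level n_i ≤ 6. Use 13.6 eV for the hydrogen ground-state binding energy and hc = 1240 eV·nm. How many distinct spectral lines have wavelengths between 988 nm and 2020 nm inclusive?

3

Enumerate all n_i → n_f pairs with 1 ≤ n_f < n_i ≤ 6 and compute λ = 1240 / [13.6·1·(1/n_f² − 1/n_i²)].
Lines falling in [988, 2020] nm: 6→3 (1094 nm), 5→3 (1282 nm), 4→3 (1876 nm).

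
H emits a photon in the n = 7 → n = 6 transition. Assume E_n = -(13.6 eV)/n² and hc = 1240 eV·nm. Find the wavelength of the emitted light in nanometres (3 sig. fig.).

12400 nm

ΔE = 13.60 × (1/6² − 1/7²) = 13.60 × 0.007370 = 0.1002 eV.
λ = hc/ΔE = 1240 / 0.1002 = 12400 nm.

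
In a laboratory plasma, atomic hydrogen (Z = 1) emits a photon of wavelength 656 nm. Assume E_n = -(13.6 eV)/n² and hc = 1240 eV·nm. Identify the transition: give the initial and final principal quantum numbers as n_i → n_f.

n_i = 3, n_f = 2

The photon energy is ΔE = hc/λ = 1240 / 656 = 1.890 eV.
With Z = 1, ΔE = 13.60 × (1/n_f² − 1/n_i²), so 1/n_f² − 1/n_i² = 0.1390.
Trying n_f = 2 gives 1/n_i² = 0.1110, i.e. n_i ≈ 3; this pair matches.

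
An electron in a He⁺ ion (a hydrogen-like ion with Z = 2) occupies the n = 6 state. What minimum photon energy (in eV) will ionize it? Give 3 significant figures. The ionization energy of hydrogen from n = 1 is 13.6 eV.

1.51 eV

E_n = −13.6 Z²/n² = −54.40/n² eV for Z = 2.
E_6 = −54.40/36 = −1.51 eV, so ionization (to E = 0) requires 1.51 eV.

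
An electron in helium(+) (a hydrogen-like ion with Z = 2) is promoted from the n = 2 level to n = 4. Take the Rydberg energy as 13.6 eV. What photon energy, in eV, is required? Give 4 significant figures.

The Bohr energies scale as Z², so for Z = 2: E_n = −54.40/n² eV.
E_4 = −54.40/16 = −3.400 eV and E_2 = −54.40/4 = −13.60 eV.
The photon energy is |E_4 − E_2| = 10.20 eV.

10.20 eV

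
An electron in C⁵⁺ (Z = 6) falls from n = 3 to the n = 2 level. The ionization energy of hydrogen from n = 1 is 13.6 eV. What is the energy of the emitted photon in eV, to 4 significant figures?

68.00 eV

The Bohr energies scale as Z², so for Z = 6: E_n = −489.6/n² eV.
E_3 = −489.6/9 = −54.40 eV and E_2 = −489.6/4 = −122.4 eV.
The photon energy is |E_3 − E_2| = 68.00 eV.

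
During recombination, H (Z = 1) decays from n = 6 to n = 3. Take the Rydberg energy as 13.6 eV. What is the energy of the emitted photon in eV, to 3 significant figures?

1.13 eV

E_6 = −13.60/36 = −0.3778 eV and E_3 = −13.60/9 = −1.511 eV.
The photon energy is |E_6 − E_3| = 1.13 eV.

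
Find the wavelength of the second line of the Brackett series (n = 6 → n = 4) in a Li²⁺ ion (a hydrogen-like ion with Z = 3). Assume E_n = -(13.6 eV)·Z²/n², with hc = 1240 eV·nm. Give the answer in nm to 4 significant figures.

The Brackett series terminates on n_f = 4; the second line has n_i = 4+2 = 6.
ΔE = 122.4 × (1/4² − 1/6²) = 4.250 eV.
λ = 1240 / 4.250 = 291.8 nm.

291.8 nm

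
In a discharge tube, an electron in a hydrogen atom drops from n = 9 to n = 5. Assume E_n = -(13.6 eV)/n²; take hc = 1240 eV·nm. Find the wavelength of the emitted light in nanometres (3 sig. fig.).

3300 nm

ΔE = 13.60 × (1/5² − 1/9²) = 13.60 × 0.02765 = 0.3761 eV.
λ = hc/ΔE = 1240 / 0.3761 = 3300 nm.
This line belongs to the Pfund series.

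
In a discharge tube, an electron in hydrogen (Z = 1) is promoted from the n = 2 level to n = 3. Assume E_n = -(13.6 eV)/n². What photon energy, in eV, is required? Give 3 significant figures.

E_3 = −13.60/9 = −1.511 eV and E_2 = −13.60/4 = −3.400 eV.
The photon energy is |E_3 − E_2| = 1.89 eV.

1.89 eV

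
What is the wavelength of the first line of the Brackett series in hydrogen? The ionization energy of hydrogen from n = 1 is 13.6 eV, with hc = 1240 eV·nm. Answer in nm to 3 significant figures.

4050 nm

The Brackett series terminates on n_f = 4; the first line has n_i = 4+1 = 5.
ΔE = 13.60 × (1/4² − 1/5²) = 0.3060 eV.
λ = 1240 / 0.3060 = 4050 nm.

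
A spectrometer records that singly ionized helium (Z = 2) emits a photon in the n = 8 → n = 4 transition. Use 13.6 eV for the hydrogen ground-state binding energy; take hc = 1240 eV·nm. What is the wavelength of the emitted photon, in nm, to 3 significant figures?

For Z = 2 the level energies scale as Z², so the effective Rydberg energy is 13.6 × 4 = 54.40 eV.
ΔE = 54.40 × (1/4² − 1/8²) = 54.40 × 0.04688 = 2.550 eV.
λ = hc/ΔE = 1240 / 2.550 = 486 nm.

486 nm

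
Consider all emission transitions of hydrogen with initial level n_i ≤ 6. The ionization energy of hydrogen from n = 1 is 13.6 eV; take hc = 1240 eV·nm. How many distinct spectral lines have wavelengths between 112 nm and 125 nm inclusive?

1

Enumerate all n_i → n_f pairs with 1 ≤ n_f < n_i ≤ 6 and compute λ = 1240 / [13.6·1·(1/n_f² − 1/n_i²)].
Lines falling in [112, 125] nm: 2→1 (121.6 nm).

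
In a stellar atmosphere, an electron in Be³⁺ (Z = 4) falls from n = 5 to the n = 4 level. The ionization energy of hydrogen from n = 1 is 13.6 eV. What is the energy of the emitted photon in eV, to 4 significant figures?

The Bohr energies scale as Z², so for Z = 4: E_n = −217.6/n² eV.
E_5 = −217.6/25 = −8.704 eV and E_4 = −217.6/16 = −13.60 eV.
The photon energy is |E_5 − E_4| = 4.896 eV.

4.896 eV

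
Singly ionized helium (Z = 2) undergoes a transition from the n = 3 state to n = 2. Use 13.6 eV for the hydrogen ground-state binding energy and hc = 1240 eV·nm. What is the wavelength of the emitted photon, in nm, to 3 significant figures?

For Z = 2 the level energies scale as Z², so the effective Rydberg energy is 13.6 × 4 = 54.40 eV.
ΔE = 54.40 × (1/2² − 1/3²) = 54.40 × 0.1389 = 7.556 eV.
λ = hc/ΔE = 1240 / 7.556 = 164 nm.

164 nm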